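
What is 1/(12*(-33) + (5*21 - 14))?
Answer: -1/305 ≈ -0.0032787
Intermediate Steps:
1/(12*(-33) + (5*21 - 14)) = 1/(-396 + (105 - 14)) = 1/(-396 + 91) = 1/(-305) = -1/305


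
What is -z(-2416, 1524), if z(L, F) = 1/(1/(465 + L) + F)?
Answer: -1951/2973323 ≈ -0.00065617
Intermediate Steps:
z(L, F) = 1/(F + 1/(465 + L))
-z(-2416, 1524) = -(465 - 2416)/(1 + 465*1524 + 1524*(-2416)) = -(-1951)/(1 + 708660 - 3681984) = -(-1951)/(-2973323) = -(-1)*(-1951)/2973323 = -1*1951/2973323 = -1951/2973323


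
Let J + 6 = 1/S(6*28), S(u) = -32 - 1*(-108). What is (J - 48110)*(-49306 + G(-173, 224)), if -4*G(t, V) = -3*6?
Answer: 360572929445/152 ≈ 2.3722e+9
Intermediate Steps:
G(t, V) = 9/2 (G(t, V) = -(-3)*6/4 = -¼*(-18) = 9/2)
S(u) = 76 (S(u) = -32 + 108 = 76)
J = -455/76 (J = -6 + 1/76 = -455/76 ≈ -5.9868)
(J - 48110)*(-49306 + G(-173, 224)) = (-455/76 - 48110)*(-49306 + 9/2) = -3656815/76*(-98603/2) = 360572929445/152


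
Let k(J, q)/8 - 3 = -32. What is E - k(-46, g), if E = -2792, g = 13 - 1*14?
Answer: -2560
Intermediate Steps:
g = -1 (g = 13 - 14 = -1)
k(J, q) = -232 (k(J, q) = 24 + 8*(-32) = 24 - 256 = -232)
E - k(-46, g) = -2792 - 1*(-232) = -2792 + 232 = -2560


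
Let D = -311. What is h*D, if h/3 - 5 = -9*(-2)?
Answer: -21459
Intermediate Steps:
h = 69 (h = 15 + 3*(-9*(-2)) = 15 + 3*18 = 15 + 54 = 69)
h*D = 69*(-311) = -21459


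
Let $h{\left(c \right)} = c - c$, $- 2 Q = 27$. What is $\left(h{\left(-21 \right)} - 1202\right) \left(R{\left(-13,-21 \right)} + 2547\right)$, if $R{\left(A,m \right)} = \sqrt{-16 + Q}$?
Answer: $-3061494 - 601 i \sqrt{118} \approx -3.0615 \cdot 10^{6} - 6528.5 i$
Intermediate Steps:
$Q = - \frac{27}{2}$ ($Q = \left(- \frac{1}{2}\right) 27 = - \frac{27}{2} \approx -13.5$)
$h{\left(c \right)} = 0$
$R{\left(A,m \right)} = \frac{i \sqrt{118}}{2}$ ($R{\left(A,m \right)} = \sqrt{-16 - \frac{27}{2}} = \sqrt{- \frac{59}{2}} = \frac{i \sqrt{118}}{2}$)
$\left(h{\left(-21 \right)} - 1202\right) \left(R{\left(-13,-21 \right)} + 2547\right) = \left(0 - 1202\right) \left(\frac{i \sqrt{118}}{2} + 2547\right) = - 1202 \left(2547 + \frac{i \sqrt{118}}{2}\right) = -3061494 - 601 i \sqrt{118}$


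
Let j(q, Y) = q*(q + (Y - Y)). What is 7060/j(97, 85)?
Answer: 7060/9409 ≈ 0.75035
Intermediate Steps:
j(q, Y) = q² (j(q, Y) = q*(q + 0) = q*q = q²)
7060/j(97, 85) = 7060/(97²) = 7060/9409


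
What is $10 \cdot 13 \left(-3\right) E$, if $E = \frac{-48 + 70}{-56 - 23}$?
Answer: $\frac{8580}{79} \approx 108.61$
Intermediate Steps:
$E = - \frac{22}{79}$ ($E = \frac{22}{-79} = 22 \left(- \frac{1}{79}\right) = - \frac{22}{79} \approx -0.27848$)
$10 \cdot 13 \left(-3\right) E = 10 \cdot 13 \left(-3\right) \left(- \frac{22}{79}\right) = 130 \left(-3\right) \left(- \frac{22}{79}\right) = \left(-390\right) \left(- \frac{22}{79}\right) = \frac{8580}{79}$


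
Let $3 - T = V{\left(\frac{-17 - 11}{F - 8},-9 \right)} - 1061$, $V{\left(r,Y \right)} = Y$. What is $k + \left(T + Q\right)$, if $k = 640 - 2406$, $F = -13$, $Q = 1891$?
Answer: $1198$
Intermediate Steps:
$k = -1766$
$T = 1073$ ($T = 3 - \left(-9 - 1061\right) = 3 - -1070 = 3 + 1070 = 1073$)
$k + \left(T + Q\right) = -1766 + \left(1073 + 1891\right) = -1766 + 2964 = 1198$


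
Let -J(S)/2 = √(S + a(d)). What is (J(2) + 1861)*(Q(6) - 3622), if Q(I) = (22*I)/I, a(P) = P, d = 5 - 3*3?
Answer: -6699600 + 7200*I*√2 ≈ -6.6996e+6 + 10182.0*I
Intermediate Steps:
d = -4 (d = 5 - 9 = -4)
Q(I) = 22
J(S) = -2*√(-4 + S) (J(S) = -2*√(S - 4) = -2*√(-4 + S))
(J(2) + 1861)*(Q(6) - 3622) = (-2*√(-4 + 2) + 1861)*(22 - 3622) = (-2*I*√2 + 1861)*(-3600) = (1861 - 2*I*√2)*(-3600) = -6699600 + 7200*I*√2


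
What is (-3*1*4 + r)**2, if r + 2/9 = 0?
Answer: 12100/81 ≈ 149.38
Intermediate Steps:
r = -2/9 (r = -2/9 + 0 = -2/9 ≈ -0.22222)
(-3*1*4 + r)**2 = (-3*1*4 - 2/9)**2 = (-3*4 - 2/9)**2 = (-12 - 2/9)**2 = (-110/9)**2 = 12100/81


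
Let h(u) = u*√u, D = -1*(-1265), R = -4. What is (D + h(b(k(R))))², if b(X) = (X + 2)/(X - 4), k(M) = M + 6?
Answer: 1600217 - 5060*I*√2 ≈ 1.6002e+6 - 7155.9*I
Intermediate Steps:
k(M) = 6 + M
D = 1265
b(X) = (2 + X)/(-4 + X)
h(u) = u^(3/2)
(D + h(b(k(R))))² = (1265 + ((2 + (6 - 4))/(-4 + (6 - 4)))^(3/2))² = (1265 + ((2 + 2)/(-4 + 2))^(3/2))² = (1265 + (4/(-2))^(3/2))² = (1265 + (-½*4)^(3/2))² = (1265 + (-2)^(3/2))² = (1265 - 2*I*√2)²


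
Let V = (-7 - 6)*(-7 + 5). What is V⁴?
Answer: 456976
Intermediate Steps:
V = 26 (V = -13*(-2) = 26)
V⁴ = 26⁴ = 456976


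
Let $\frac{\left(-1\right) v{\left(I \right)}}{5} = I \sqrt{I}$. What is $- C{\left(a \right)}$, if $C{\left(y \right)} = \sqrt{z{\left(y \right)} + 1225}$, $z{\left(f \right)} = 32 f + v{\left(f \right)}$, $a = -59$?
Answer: $- \sqrt{-663 + 295 i \sqrt{59}} \approx -29.137 - 38.884 i$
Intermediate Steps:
$v{\left(I \right)} = - 5 I^{\frac{3}{2}}$ ($v{\left(I \right)} = - 5 I \sqrt{I} = - 5 I^{\frac{3}{2}}$)
$z{\left(f \right)} = - 5 f^{\frac{3}{2}} + 32 f$ ($z{\left(f \right)} = 32 f - 5 f^{\frac{3}{2}} = - 5 f^{\frac{3}{2}} + 32 f$)
$C{\left(y \right)} = \sqrt{1225 - 5 y^{\frac{3}{2}} + 32 y}$ ($C{\left(y \right)} = \sqrt{\left(- 5 y^{\frac{3}{2}} + 32 y\right) + 1225} = \sqrt{1225 - 5 y^{\frac{3}{2}} + 32 y}$)
$- C{\left(a \right)} = - \sqrt{1225 - 5 \left(-59\right)^{\frac{3}{2}} + 32 \left(-59\right)} = - \sqrt{1225 - 5 \left(- 59 i \sqrt{59}\right) - 1888} = - \sqrt{1225 + 295 i \sqrt{59} - 1888} = - \sqrt{-663 + 295 i \sqrt{59}}$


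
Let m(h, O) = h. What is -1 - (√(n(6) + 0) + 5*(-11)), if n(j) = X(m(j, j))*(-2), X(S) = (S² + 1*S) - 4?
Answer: 54 - 2*I*√19 ≈ 54.0 - 8.7178*I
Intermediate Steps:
X(S) = -4 + S + S² (X(S) = (S² + S) - 4 = (S + S²) - 4 = -4 + S + S²)
n(j) = 8 - 2*j - 2*j² (n(j) = (-4 + j + j²)*(-2) = 8 - 2*j - 2*j²)
-1 - (√(n(6) + 0) + 5*(-11)) = -1 - (√((8 - 2*6 - 2*6²) + 0) + 5*(-11)) = -1 - (√((8 - 12 - 2*36) + 0) - 55) = -1 - (√((8 - 12 - 72) + 0) - 55) = -1 - (√(-76 + 0) - 55) = -1 - (√(-76) - 55) = -1 - (2*I*√19 - 55) = -1 - (-55 + 2*I*√19) = -1 + (55 - 2*I*√19) = 54 - 2*I*√19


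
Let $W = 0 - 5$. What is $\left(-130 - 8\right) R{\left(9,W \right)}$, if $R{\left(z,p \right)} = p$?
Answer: $690$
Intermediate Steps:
$W = -5$
$\left(-130 - 8\right) R{\left(9,W \right)} = \left(-130 - 8\right) \left(-5\right) = \left(-138\right) \left(-5\right) = 690$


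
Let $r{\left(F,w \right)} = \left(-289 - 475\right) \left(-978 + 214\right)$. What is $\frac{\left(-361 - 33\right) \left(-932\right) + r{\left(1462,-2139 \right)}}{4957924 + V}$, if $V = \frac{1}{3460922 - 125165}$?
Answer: $\frac{3171984674328}{16538429688469} \approx 0.19179$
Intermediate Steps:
$r{\left(F,w \right)} = 583696$ ($r{\left(F,w \right)} = \left(-764\right) \left(-764\right) = 583696$)
$V = \frac{1}{3335757} \approx 2.9978 \cdot 10^{-7}$
$\frac{\left(-361 - 33\right) \left(-932\right) + r{\left(1462,-2139 \right)}}{4957924 + V} = \frac{\left(-361 - 33\right) \left(-932\right) + 583696}{4957924 + \frac{1}{3335757}} = \frac{\left(-361 + \left(-529 + 496\right)\right) \left(-932\right) + 583696}{\frac{16538429688469}{3335757}} = \left(\left(-361 - 33\right) \left(-932\right) + 583696\right) \frac{3335757}{16538429688469} = \left(\left(-394\right) \left(-932\right) + 583696\right) \frac{3335757}{16538429688469} = \left(367208 + 583696\right) \frac{3335757}{16538429688469} = 950904 \cdot \frac{3335757}{16538429688469} = \frac{3171984674328}{16538429688469}$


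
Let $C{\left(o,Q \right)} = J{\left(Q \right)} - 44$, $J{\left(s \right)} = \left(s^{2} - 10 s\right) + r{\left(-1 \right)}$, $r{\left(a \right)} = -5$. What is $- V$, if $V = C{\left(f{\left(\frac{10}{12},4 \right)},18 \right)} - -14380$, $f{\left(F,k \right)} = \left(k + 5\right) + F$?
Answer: $-14475$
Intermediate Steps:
$J{\left(s \right)} = -5 + s^{2} - 10 s$ ($J{\left(s \right)} = \left(s^{2} - 10 s\right) - 5 = -5 + s^{2} - 10 s$)
$f{\left(F,k \right)} = 5 + F + k$ ($f{\left(F,k \right)} = \left(5 + k\right) + F = 5 + F + k$)
$C{\left(o,Q \right)} = -49 + Q^{2} - 10 Q$ ($C{\left(o,Q \right)} = \left(-5 + Q^{2} - 10 Q\right) - 44 = -49 + Q^{2} - 10 Q$)
$V = 14475$ ($V = \left(-49 + 18^{2} - 180\right) - -14380 = \left(-49 + 324 - 180\right) + 14380 = 95 + 14380 = 14475$)
$- V = \left(-1\right) 14475 = -14475$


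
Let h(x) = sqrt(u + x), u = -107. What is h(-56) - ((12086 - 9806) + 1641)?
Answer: -3921 + I*sqrt(163) ≈ -3921.0 + 12.767*I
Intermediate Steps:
h(x) = sqrt(-107 + x)
h(-56) - ((12086 - 9806) + 1641) = sqrt(-107 - 56) - ((12086 - 9806) + 1641) = sqrt(-163) - (2280 + 1641) = I*sqrt(163) - 1*3921 = I*sqrt(163) - 3921 = -3921 + I*sqrt(163)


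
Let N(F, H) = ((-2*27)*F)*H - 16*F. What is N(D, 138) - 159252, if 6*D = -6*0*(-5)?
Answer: -159252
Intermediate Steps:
D = 0 (D = (-6*0*(-5))/6 = (0*(-5))/6 = (1/6)*0 = 0)
N(F, H) = -16*F - 54*F*H (N(F, H) = (-54*F)*H - 16*F = -54*F*H - 16*F = -16*F - 54*F*H)
N(D, 138) - 159252 = -2*0*(8 + 27*138) - 159252 = -2*0*(8 + 3726) - 159252 = -2*0*3734 - 159252 = 0 - 159252 = -159252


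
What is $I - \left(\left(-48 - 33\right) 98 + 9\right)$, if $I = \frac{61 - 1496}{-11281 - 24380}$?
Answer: $\frac{282757504}{35661} \approx 7929.0$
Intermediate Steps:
$I = \frac{1435}{35661}$ ($I = - \frac{1435}{-35661} = \left(-1435\right) \left(- \frac{1}{35661}\right) = \frac{1435}{35661} \approx 0.04024$)
$I - \left(\left(-48 - 33\right) 98 + 9\right) = \frac{1435}{35661} - \left(\left(-48 - 33\right) 98 + 9\right) = \frac{1435}{35661} - \left(\left(-81\right) 98 + 9\right) = \frac{1435}{35661} - \left(-7938 + 9\right) = \frac{1435}{35661} - -7929 = \frac{1435}{35661} + 7929 = \frac{282757504}{35661}$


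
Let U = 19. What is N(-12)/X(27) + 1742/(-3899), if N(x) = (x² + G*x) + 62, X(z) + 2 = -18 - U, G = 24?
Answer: 251780/152061 ≈ 1.6558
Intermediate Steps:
X(z) = -39 (X(z) = -2 + (-18 - 1*19) = -2 + (-18 - 19) = -2 - 37 = -39)
N(x) = 62 + x² + 24*x (N(x) = (x² + 24*x) + 62 = 62 + x² + 24*x)
N(-12)/X(27) + 1742/(-3899) = (62 + (-12)² + 24*(-12))/(-39) + 1742/(-3899) = (62 + 144 - 288)*(-1/39) + 1742*(-1/3899) = -82*(-1/39) - 1742/3899 = 82/39 - 1742/3899 = 251780/152061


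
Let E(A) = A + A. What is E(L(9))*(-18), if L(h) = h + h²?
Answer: -3240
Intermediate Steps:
E(A) = 2*A
E(L(9))*(-18) = (2*(9*(1 + 9)))*(-18) = (2*(9*10))*(-18) = (2*90)*(-18) = 180*(-18) = -3240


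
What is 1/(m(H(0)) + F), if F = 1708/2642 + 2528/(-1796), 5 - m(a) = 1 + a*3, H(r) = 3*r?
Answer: 593129/1921090 ≈ 0.30875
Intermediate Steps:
m(a) = 4 - 3*a (m(a) = 5 - (1 + a*3) = 5 - (1 + 3*a) = 5 + (-1 - 3*a) = 4 - 3*a)
F = -451426/593129 (F = 1708*(1/2642) + 2528*(-1/1796) = 854/1321 - 632/449 = -451426/593129 ≈ -0.76109)
1/(m(H(0)) + F) = 1/((4 - 9*0) - 451426/593129) = 1/((4 - 3*0) - 451426/593129) = 1/((4 + 0) - 451426/593129) = 1/(4 - 451426/593129) = 1/(1921090/593129) = 593129/1921090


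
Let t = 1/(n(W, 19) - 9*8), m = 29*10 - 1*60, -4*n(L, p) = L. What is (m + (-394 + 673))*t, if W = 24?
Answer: -509/78 ≈ -6.5256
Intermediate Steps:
n(L, p) = -L/4
m = 230 (m = 290 - 60 = 230)
t = -1/78 (t = 1/(-¼*24 - 9*8) = 1/(-6 - 72) = 1/(-78) = -1/78 ≈ -0.012821)
(m + (-394 + 673))*t = (230 + (-394 + 673))*(-1/78) = (230 + 279)*(-1/78) = 509*(-1/78) = -509/78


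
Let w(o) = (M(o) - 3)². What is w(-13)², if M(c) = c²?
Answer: 759333136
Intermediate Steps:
w(o) = (-3 + o²)² (w(o) = (o² - 3)² = (-3 + o²)²)
w(-13)² = ((-3 + (-13)²)²)² = ((-3 + 169)²)² = (166²)² = 27556² = 759333136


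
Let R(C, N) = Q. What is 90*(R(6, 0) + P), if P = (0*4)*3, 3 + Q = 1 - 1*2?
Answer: -360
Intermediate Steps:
Q = -4 (Q = -3 + (1 - 1*2) = -3 + (1 - 2) = -3 - 1 = -4)
R(C, N) = -4
P = 0 (P = 0*3 = 0)
90*(R(6, 0) + P) = 90*(-4 + 0) = 90*(-4) = -360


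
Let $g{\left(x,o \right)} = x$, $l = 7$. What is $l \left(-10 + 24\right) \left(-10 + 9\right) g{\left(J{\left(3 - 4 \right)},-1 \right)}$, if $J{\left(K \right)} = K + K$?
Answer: $196$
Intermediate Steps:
$J{\left(K \right)} = 2 K$
$l \left(-10 + 24\right) \left(-10 + 9\right) g{\left(J{\left(3 - 4 \right)},-1 \right)} = 7 \left(-10 + 24\right) \left(-10 + 9\right) 2 \left(3 - 4\right) = 7 \cdot 14 \left(-1\right) 2 \left(3 - 4\right) = 7 \left(-14\right) 2 \left(-1\right) = \left(-98\right) \left(-2\right) = 196$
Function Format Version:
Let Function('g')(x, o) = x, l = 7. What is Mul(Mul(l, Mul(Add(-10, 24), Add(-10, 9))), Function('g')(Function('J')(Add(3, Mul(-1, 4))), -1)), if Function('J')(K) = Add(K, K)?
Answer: 196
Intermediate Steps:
Function('J')(K) = Mul(2, K)
Mul(Mul(l, Mul(Add(-10, 24), Add(-10, 9))), Function('g')(Function('J')(Add(3, Mul(-1, 4))), -1)) = Mul(Mul(7, Mul(Add(-10, 24), Add(-10, 9))), Mul(2, Add(3, Mul(-1, 4)))) = Mul(Mul(7, Mul(14, -1)), Mul(2, Add(3, -4))) = Mul(Mul(7, -14), Mul(2, -1)) = Mul(-98, -2) = 196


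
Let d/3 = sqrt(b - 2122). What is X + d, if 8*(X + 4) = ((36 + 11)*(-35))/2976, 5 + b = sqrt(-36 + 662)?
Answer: -96877/23808 + 3*I*sqrt(2127 - sqrt(626)) ≈ -4.0691 + 137.54*I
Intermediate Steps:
b = -5 + sqrt(626) (b = -5 + sqrt(-36 + 662) = -5 + sqrt(626) ≈ 20.020)
d = 3*sqrt(-2127 + sqrt(626)) (d = 3*sqrt((-5 + sqrt(626)) - 2122) = 3*sqrt(-2127 + sqrt(626)) ≈ 137.54*I)
X = -96877/23808 (X = -4 + (((36 + 11)*(-35))/2976)/8 = -4 + ((47*(-35))*(1/2976))/8 = -4 + (-1645*1/2976)/8 = -4 + (1/8)*(-1645/2976) = -4 - 1645/23808 = -96877/23808 ≈ -4.0691)
X + d = -96877/23808 + 3*sqrt(-2127 + sqrt(626))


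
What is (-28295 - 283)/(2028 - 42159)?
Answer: 9526/13377 ≈ 0.71212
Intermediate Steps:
(-28295 - 283)/(2028 - 42159) = -28578/(-40131) = -28578*(-1/40131) = 9526/13377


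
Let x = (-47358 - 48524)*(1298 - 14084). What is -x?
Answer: -1225947252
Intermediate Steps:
x = 1225947252 (x = -95882*(-12786) = 1225947252)
-x = -1*1225947252 = -1225947252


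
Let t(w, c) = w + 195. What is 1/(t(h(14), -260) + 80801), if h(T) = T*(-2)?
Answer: 1/80968 ≈ 1.2351e-5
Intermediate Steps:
h(T) = -2*T
t(w, c) = 195 + w
1/(t(h(14), -260) + 80801) = 1/((195 - 2*14) + 80801) = 1/((195 - 28) + 80801) = 1/(167 + 80801) = 1/80968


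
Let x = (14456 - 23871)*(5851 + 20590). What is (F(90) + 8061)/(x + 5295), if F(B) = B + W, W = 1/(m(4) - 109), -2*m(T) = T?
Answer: -22619/690799398 ≈ -3.2743e-5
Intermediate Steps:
x = -248942015 (x = -9415*26441 = -248942015)
m(T) = -T/2
W = -1/111 (W = 1/(-½*4 - 109) = 1/(-2 - 109) = 1/(-111) = -1/111 ≈ -0.0090090)
F(B) = -1/111 + B (F(B) = B - 1/111 = -1/111 + B)
(F(90) + 8061)/(x + 5295) = ((-1/111 + 90) + 8061)/(-248942015 + 5295) = (9989/111 + 8061)/(-248936720) = (904760/111)*(-1/248936720) = -22619/690799398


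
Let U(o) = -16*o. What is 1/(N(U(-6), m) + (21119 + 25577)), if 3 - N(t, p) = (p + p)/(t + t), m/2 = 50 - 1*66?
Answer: 3/140098 ≈ 2.1414e-5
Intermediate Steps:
m = -32 (m = 2*(50 - 1*66) = 2*(50 - 66) = 2*(-16) = -32)
N(t, p) = 3 - p/t (N(t, p) = 3 - (p + p)/(t + t) = 3 - 2*p/(2*t) = 3 - 2*p*1/(2*t) = 3 - p/t)
1/(N(U(-6), m) + (21119 + 25577)) = 1/((3 - 1*(-32)/(-16*(-6))) + (21119 + 25577)) = 1/((3 - 1*(-32)/96) + 46696) = 1/((3 - 1*(-32)*1/96) + 46696) = 1/((3 + ⅓) + 46696) = 1/(10/3 + 46696) = 1/(140098/3) = 3/140098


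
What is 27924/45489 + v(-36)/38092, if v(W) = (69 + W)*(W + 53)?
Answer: 363066779/577588996 ≈ 0.62859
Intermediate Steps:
v(W) = (53 + W)*(69 + W) (v(W) = (69 + W)*(53 + W) = (53 + W)*(69 + W))
27924/45489 + v(-36)/38092 = 27924/45489 + (3657 + (-36)² + 122*(-36))/38092 = 27924*(1/45489) + (3657 + 1296 - 4392)*(1/38092) = 9308/15163 + 561*(1/38092) = 9308/15163 + 561/38092 = 363066779/577588996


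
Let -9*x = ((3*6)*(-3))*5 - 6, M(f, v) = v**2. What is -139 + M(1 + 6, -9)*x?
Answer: 2345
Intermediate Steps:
x = 92/3 (x = -(((3*6)*(-3))*5 - 6)/9 = -((18*(-3))*5 - 6)/9 = -(-54*5 - 6)/9 = -(-270 - 6)/9 = -1/9*(-276) = 92/3 ≈ 30.667)
-139 + M(1 + 6, -9)*x = -139 + (-9)**2*(92/3) = -139 + 81*(92/3) = -139 + 2484 = 2345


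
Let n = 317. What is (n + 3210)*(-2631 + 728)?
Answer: -6711881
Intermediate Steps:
(n + 3210)*(-2631 + 728) = (317 + 3210)*(-2631 + 728) = 3527*(-1903) = -6711881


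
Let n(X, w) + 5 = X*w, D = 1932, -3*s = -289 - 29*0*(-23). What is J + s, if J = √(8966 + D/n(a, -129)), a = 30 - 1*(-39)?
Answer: 289/3 + 2*√44446096574/4453 ≈ 191.02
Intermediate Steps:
s = 289/3 (s = -(-289 - 29*0*(-23))/3 = -(-289 - 0*(-23))/3 = -(-289 - 1*0)/3 = -(-289 + 0)/3 = -⅓*(-289) = 289/3 ≈ 96.333)
a = 69 (a = 30 + 39 = 69)
n(X, w) = -5 + X*w
J = 2*√44446096574/4453 (J = √(8966 + 1932/(-5 + 69*(-129))) = √(8966 + 1932/(-5 - 8901)) = √(8966 + 1932/(-8906)) = √(8966 + 1932*(-1/8906)) = √(8966 - 966/4453) = √(39924632/4453) = 2*√44446096574/4453 ≈ 94.688)
J + s = 2*√44446096574/4453 + 289/3 = 289/3 + 2*√44446096574/4453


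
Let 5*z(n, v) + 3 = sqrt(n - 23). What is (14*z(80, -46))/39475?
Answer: -42/197375 + 14*sqrt(57)/197375 ≈ 0.00032272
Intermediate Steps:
z(n, v) = -3/5 + sqrt(-23 + n)/5 (z(n, v) = -3/5 + sqrt(n - 23)/5 = -3/5 + sqrt(-23 + n)/5)
(14*z(80, -46))/39475 = (14*(-3/5 + sqrt(-23 + 80)/5))/39475 = (14*(-3/5 + sqrt(57)/5))*(1/39475) = (-42/5 + 14*sqrt(57)/5)*(1/39475) = -42/197375 + 14*sqrt(57)/197375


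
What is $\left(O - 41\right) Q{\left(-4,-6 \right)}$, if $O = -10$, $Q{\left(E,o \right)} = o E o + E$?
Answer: $7548$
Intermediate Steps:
$Q{\left(E,o \right)} = E + E o^{2}$ ($Q{\left(E,o \right)} = E o o + E = E o^{2} + E = E + E o^{2}$)
$\left(O - 41\right) Q{\left(-4,-6 \right)} = \left(-10 - 41\right) \left(- 4 \left(1 + \left(-6\right)^{2}\right)\right) = - 51 \left(- 4 \left(1 + 36\right)\right) = - 51 \left(\left(-4\right) 37\right) = \left(-51\right) \left(-148\right) = 7548$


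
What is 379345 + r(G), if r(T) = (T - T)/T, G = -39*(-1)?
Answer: 379345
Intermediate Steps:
G = 39
r(T) = 0 (r(T) = 0/T = 0)
379345 + r(G) = 379345 + 0 = 379345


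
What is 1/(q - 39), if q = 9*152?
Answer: 1/1329 ≈ 0.00075245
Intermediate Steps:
q = 1368
1/(q - 39) = 1/(1368 - 39) = 1/1329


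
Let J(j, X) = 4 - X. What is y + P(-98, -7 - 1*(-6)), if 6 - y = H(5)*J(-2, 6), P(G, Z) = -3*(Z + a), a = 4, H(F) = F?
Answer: 7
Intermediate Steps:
P(G, Z) = -12 - 3*Z (P(G, Z) = -3*(Z + 4) = -3*(4 + Z) = -12 - 3*Z)
y = 16 (y = 6 - 5*(4 - 1*6) = 6 - 5*(4 - 6) = 6 - 5*(-2) = 6 - 1*(-10) = 6 + 10 = 16)
y + P(-98, -7 - 1*(-6)) = 16 + (-12 - 3*(-7 - 1*(-6))) = 16 + (-12 - 3*(-7 + 6)) = 16 + (-12 - 3*(-1)) = 16 + (-12 + 3) = 16 - 9 = 7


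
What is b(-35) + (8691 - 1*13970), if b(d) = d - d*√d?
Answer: -5314 + 35*I*√35 ≈ -5314.0 + 207.06*I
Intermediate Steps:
b(d) = d - d^(3/2)
b(-35) + (8691 - 1*13970) = (-35 - (-35)^(3/2)) + (8691 - 1*13970) = (-35 - (-35)*I*√35) + (8691 - 13970) = (-35 + 35*I*√35) - 5279 = -5314 + 35*I*√35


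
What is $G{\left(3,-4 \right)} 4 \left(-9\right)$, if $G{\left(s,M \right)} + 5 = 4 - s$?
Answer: $144$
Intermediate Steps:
$G{\left(s,M \right)} = -1 - s$ ($G{\left(s,M \right)} = -5 - \left(-4 + s\right) = -1 - s$)
$G{\left(3,-4 \right)} 4 \left(-9\right) = \left(-1 - 3\right) 4 \left(-9\right) = \left(-4\right) 4 \left(-9\right) = \left(-16\right) \left(-9\right) = 144$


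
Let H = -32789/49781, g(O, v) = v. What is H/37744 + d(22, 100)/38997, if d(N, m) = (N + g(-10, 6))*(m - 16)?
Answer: 210379725995/3489180556848 ≈ 0.060295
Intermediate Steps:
H = -32789/49781 (H = -32789*1/49781 = -32789/49781 ≈ -0.65866)
d(N, m) = (-16 + m)*(6 + N) (d(N, m) = (N + 6)*(m - 16) = (6 + N)*(-16 + m) = (-16 + m)*(6 + N))
H/37744 + d(22, 100)/38997 = -32789/49781/37744 + (-96 - 16*22 + 6*100 + 22*100)/38997 = -32789/49781*1/37744 + (-96 - 352 + 600 + 2200)*(1/38997) = -32789/1878934064 + 2352*(1/38997) = -32789/1878934064 + 112/1857 = 210379725995/3489180556848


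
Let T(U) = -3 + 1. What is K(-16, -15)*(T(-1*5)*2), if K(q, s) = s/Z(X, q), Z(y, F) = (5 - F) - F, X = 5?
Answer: 60/37 ≈ 1.6216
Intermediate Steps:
Z(y, F) = 5 - 2*F
T(U) = -2
K(q, s) = s/(5 - 2*q)
K(-16, -15)*(T(-1*5)*2) = (-1*(-15)/(-5 + 2*(-16)))*(-2*2) = -1*(-15)/(-5 - 32)*(-4) = -1*(-15)/(-37)*(-4) = -1*(-15)*(-1/37)*(-4) = -15/37*(-4) = 60/37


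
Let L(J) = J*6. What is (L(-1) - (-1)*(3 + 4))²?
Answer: 1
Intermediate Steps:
L(J) = 6*J
(L(-1) - (-1)*(3 + 4))² = (6*(-1) - (-1)*(3 + 4))² = (-6 - (-1)*7)² = (-6 - 1*(-7))² = (-6 + 7)² = 1² = 1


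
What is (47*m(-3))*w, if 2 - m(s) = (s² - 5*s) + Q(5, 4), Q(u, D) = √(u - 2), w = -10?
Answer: 10340 + 470*√3 ≈ 11154.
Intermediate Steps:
Q(u, D) = √(-2 + u)
m(s) = 2 - √3 - s² + 5*s (m(s) = 2 - ((s² - 5*s) + √(-2 + 5)) = 2 - ((s² - 5*s) + √3) = 2 - (√3 + s² - 5*s) = 2 + (-√3 - s² + 5*s) = 2 - √3 - s² + 5*s)
(47*m(-3))*w = (47*(2 - √3 - 1*(-3)² + 5*(-3)))*(-10) = (47*(2 - √3 - 1*9 - 15))*(-10) = (47*(2 - √3 - 9 - 15))*(-10) = (47*(-22 - √3))*(-10) = (-1034 - 47*√3)*(-10) = 10340 + 470*√3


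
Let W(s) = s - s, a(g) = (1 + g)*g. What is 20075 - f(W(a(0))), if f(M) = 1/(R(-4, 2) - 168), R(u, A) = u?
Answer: 3452901/172 ≈ 20075.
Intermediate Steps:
a(g) = g*(1 + g)
W(s) = 0
f(M) = -1/172 (f(M) = 1/(-4 - 168) = 1/(-172) = -1/172)
20075 - f(W(a(0))) = 20075 - 1*(-1/172) = 20075 + 1/172 = 3452901/172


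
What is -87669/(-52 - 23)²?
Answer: -9741/625 ≈ -15.586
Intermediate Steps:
-87669/(-52 - 23)² = -87669/((-75)²) = -87669/5625 = -87669*1/5625 = -9741/625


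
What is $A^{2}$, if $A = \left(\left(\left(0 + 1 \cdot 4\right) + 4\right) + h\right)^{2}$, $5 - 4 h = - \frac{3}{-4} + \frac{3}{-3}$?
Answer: $\frac{492884401}{65536} \approx 7520.8$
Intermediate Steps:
$h = \frac{21}{16}$ ($h = \frac{5}{4} - \frac{- \frac{3}{-4} + \frac{3}{-3}}{4} = \frac{5}{4} - \frac{\left(-3\right) \left(- \frac{1}{4}\right) + 3 \left(- \frac{1}{3}\right)}{4} = \frac{5}{4} - \frac{\frac{3}{4} - 1}{4} = \frac{5}{4} - - \frac{1}{16} = \frac{5}{4} + \frac{1}{16} = \frac{21}{16} \approx 1.3125$)
$A = \frac{22201}{256}$ ($A = \left(\left(\left(0 + 1 \cdot 4\right) + 4\right) + \frac{21}{16}\right)^{2} = \left(\left(\left(0 + 4\right) + 4\right) + \frac{21}{16}\right)^{2} = \left(\left(4 + 4\right) + \frac{21}{16}\right)^{2} = \left(8 + \frac{21}{16}\right)^{2} = \left(\frac{149}{16}\right)^{2} = \frac{22201}{256} \approx 86.723$)
$A^{2} = \left(\frac{22201}{256}\right)^{2} = \frac{492884401}{65536}$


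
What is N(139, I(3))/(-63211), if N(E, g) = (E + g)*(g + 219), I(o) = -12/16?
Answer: -482769/1011376 ≈ -0.47734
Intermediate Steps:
I(o) = -3/4 (I(o) = -12*1/16 = -3/4)
N(E, g) = (219 + g)*(E + g) (N(E, g) = (E + g)*(219 + g) = (219 + g)*(E + g))
N(139, I(3))/(-63211) = ((-3/4)**2 + 219*139 + 219*(-3/4) + 139*(-3/4))/(-63211) = (9/16 + 30441 - 657/4 - 417/4)*(-1/63211) = (482769/16)*(-1/63211) = -482769/1011376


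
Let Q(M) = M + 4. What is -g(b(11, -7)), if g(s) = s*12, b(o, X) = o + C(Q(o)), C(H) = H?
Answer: -312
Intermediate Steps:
Q(M) = 4 + M
b(o, X) = 4 + 2*o (b(o, X) = o + (4 + o) = 4 + 2*o)
g(s) = 12*s
-g(b(11, -7)) = -12*(4 + 2*11) = -12*(4 + 22) = -12*26 = -1*312 = -312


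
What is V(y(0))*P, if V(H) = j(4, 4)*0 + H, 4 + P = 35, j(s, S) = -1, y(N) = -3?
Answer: -93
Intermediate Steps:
P = 31 (P = -4 + 35 = 31)
V(H) = H (V(H) = -1*0 + H = 0 + H = H)
V(y(0))*P = -3*31 = -93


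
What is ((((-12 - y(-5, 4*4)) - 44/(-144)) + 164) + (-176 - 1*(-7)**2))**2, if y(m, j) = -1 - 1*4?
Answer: 5938969/1296 ≈ 4582.5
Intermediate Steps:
y(m, j) = -5 (y(m, j) = -1 - 4 = -5)
((((-12 - y(-5, 4*4)) - 44/(-144)) + 164) + (-176 - 1*(-7)**2))**2 = ((((-12 - 1*(-5)) - 44/(-144)) + 164) + (-176 - 1*(-7)**2))**2 = ((((-12 + 5) - 44*(-1/144)) + 164) + (-176 - 1*49))**2 = (((-7 + 11/36) + 164) + (-176 - 49))**2 = ((-241/36 + 164) - 225)**2 = (5663/36 - 225)**2 = (-2437/36)**2 = 5938969/1296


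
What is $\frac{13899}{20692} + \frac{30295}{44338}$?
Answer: $\frac{88794143}{65531564} \approx 1.355$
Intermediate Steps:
$\frac{13899}{20692} + \frac{30295}{44338} = \frac{88794143}{65531564}$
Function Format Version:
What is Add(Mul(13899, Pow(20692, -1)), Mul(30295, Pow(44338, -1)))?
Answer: Rational(88794143, 65531564) ≈ 1.3550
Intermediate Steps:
Add(Mul(13899, Pow(20692, -1)), Mul(30295, Pow(44338, -1))) = Add(Mul(13899, Rational(1, 20692)), Mul(30295, Rational(1, 44338))) = Add(Rational(13899, 20692), Rational(30295, 44338)) = Rational(88794143, 65531564)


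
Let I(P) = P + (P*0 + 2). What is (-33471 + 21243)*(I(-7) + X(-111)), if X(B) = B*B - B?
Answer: -151957356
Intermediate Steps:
X(B) = B² - B
I(P) = 2 + P (I(P) = P + (0 + 2) = P + 2 = 2 + P)
(-33471 + 21243)*(I(-7) + X(-111)) = (-33471 + 21243)*((2 - 7) - 111*(-1 - 111)) = -12228*(-5 - 111*(-112)) = -12228*(-5 + 12432) = -12228*12427 = -151957356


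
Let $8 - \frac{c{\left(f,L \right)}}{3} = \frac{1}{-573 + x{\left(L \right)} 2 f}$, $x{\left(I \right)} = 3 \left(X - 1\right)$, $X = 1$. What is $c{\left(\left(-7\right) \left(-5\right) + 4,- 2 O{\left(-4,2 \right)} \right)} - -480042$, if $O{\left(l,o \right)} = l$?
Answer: $\frac{91692607}{191} \approx 4.8007 \cdot 10^{5}$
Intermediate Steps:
$x{\left(I \right)} = 0$ ($x{\left(I \right)} = 3 \left(1 - 1\right) = 3 \cdot 0 = 0$)
$c{\left(f,L \right)} = \frac{4585}{191}$ ($c{\left(f,L \right)} = 24 - \frac{3}{-573 + 0 \cdot 2 f} = 24 - \frac{3}{-573 + 0 f} = 24 - \frac{3}{-573 + 0} = 24 - \frac{3}{-573} = 24 - - \frac{1}{191} = 24 + \frac{1}{191} = \frac{4585}{191}$)
$c{\left(\left(-7\right) \left(-5\right) + 4,- 2 O{\left(-4,2 \right)} \right)} - -480042 = \frac{4585}{191} - -480042 = \frac{4585}{191} + 480042 = \frac{91692607}{191}$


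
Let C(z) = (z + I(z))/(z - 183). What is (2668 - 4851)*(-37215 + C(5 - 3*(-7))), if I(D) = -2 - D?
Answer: 12754729799/157 ≈ 8.1240e+7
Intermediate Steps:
C(z) = -2/(-183 + z) (C(z) = (z + (-2 - z))/(z - 183) = -2/(-183 + z))
(2668 - 4851)*(-37215 + C(5 - 3*(-7))) = (2668 - 4851)*(-37215 - 2/(-183 + (5 - 3*(-7)))) = -2183*(-37215 - 2/(-183 + (5 + 21))) = -2183*(-37215 - 2/(-183 + 26)) = -2183*(-37215 - 2/(-157)) = -2183*(-37215 - 2*(-1/157)) = -2183*(-37215 + 2/157) = -2183*(-5842753/157) = 12754729799/157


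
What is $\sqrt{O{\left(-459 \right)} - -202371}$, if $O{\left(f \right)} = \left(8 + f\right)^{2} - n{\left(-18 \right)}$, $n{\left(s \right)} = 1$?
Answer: $\sqrt{405771} \approx 637.0$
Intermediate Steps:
$O{\left(f \right)} = -1 + \left(8 + f\right)^{2}$ ($O{\left(f \right)} = \left(8 + f\right)^{2} - 1 = -1 + \left(8 + f\right)^{2}$)
$\sqrt{O{\left(-459 \right)} - -202371} = \sqrt{\left(-1 + \left(8 - 459\right)^{2}\right) - -202371} = \sqrt{\left(-1 + \left(-451\right)^{2}\right) + 202371} = \sqrt{\left(-1 + 203401\right) + 202371} = \sqrt{203400 + 202371} = \sqrt{405771}$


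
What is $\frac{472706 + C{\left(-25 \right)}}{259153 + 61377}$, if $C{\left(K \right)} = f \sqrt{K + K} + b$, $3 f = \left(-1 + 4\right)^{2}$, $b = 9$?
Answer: $\frac{94543}{64106} + \frac{3 i \sqrt{2}}{64106} \approx 1.4748 + 6.6182 \cdot 10^{-5} i$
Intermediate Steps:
$f = 3$ ($f = \frac{\left(-1 + 4\right)^{2}}{3} = \frac{3^{2}}{3} = \frac{1}{3} \cdot 9 = 3$)
$C{\left(K \right)} = 9 + 3 \sqrt{2} \sqrt{K}$ ($C{\left(K \right)} = 3 \sqrt{K + K} + 9 = 3 \sqrt{2 K} + 9 = 3 \sqrt{2} \sqrt{K} + 9 = 9 + 3 \sqrt{2} \sqrt{K}$)
$\frac{472706 + C{\left(-25 \right)}}{259153 + 61377} = \frac{472706 + \left(9 + 3 \sqrt{2} \sqrt{-25}\right)}{259153 + 61377} = \frac{472706 + \left(9 + 3 \sqrt{2} \cdot 5 i\right)}{320530} = \left(472706 + \left(9 + 15 i \sqrt{2}\right)\right) \frac{1}{320530} = \left(472715 + 15 i \sqrt{2}\right) \frac{1}{320530} = \frac{94543}{64106} + \frac{3 i \sqrt{2}}{64106}$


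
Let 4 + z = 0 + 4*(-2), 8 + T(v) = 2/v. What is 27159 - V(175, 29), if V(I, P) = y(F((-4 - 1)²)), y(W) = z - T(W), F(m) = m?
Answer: 679077/25 ≈ 27163.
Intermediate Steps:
T(v) = -8 + 2/v
z = -12 (z = -4 + (0 + 4*(-2)) = -4 + (0 - 8) = -4 - 8 = -12)
y(W) = -4 - 2/W (y(W) = -12 - (-8 + 2/W) = -12 + (8 - 2/W) = -4 - 2/W)
V(I, P) = -102/25 (V(I, P) = -4 - 2/(-4 - 1)² = -4 - 2/((-5)²) = -4 - 2/25 = -102/25)
27159 - V(175, 29) = 27159 - 1*(-102/25) = 27159 + 102/25 = 679077/25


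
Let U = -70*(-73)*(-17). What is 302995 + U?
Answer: 216125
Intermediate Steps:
U = -86870 (U = 5110*(-17) = -86870)
302995 + U = 302995 - 86870 = 216125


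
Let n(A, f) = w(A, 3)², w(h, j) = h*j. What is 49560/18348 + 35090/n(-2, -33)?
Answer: 26900645/27522 ≈ 977.42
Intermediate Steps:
n(A, f) = 9*A² (n(A, f) = (A*3)² = (3*A)² = 9*A²)
49560/18348 + 35090/n(-2, -33) = 49560/18348 + 35090/((9*(-2)²)) = 49560*(1/18348) + 35090/((9*4)) = 4130/1529 + 35090/36 = 4130/1529 + 35090*(1/36) = 4130/1529 + 17545/18 = 26900645/27522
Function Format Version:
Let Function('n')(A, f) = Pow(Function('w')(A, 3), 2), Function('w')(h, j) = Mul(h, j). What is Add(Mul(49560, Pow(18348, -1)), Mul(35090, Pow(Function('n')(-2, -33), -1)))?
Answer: Rational(26900645, 27522) ≈ 977.42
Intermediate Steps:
Function('n')(A, f) = Mul(9, Pow(A, 2)) (Function('n')(A, f) = Pow(Mul(A, 3), 2) = Pow(Mul(3, A), 2) = Mul(9, Pow(A, 2)))
Add(Mul(49560, Pow(18348, -1)), Mul(35090, Pow(Function('n')(-2, -33), -1))) = Add(Mul(49560, Pow(18348, -1)), Mul(35090, Pow(Mul(9, Pow(-2, 2)), -1))) = Add(Mul(49560, Rational(1, 18348)), Mul(35090, Pow(Mul(9, 4), -1))) = Add(Rational(4130, 1529), Mul(35090, Pow(36, -1))) = Add(Rational(4130, 1529), Mul(35090, Rational(1, 36))) = Add(Rational(4130, 1529), Rational(17545, 18)) = Rational(26900645, 27522)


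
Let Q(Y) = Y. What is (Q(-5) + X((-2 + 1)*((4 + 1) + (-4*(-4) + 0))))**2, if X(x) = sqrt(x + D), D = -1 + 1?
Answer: (5 - I*sqrt(21))**2 ≈ 4.0 - 45.826*I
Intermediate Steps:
D = 0
X(x) = sqrt(x) (X(x) = sqrt(x + 0) = sqrt(x))
(Q(-5) + X((-2 + 1)*((4 + 1) + (-4*(-4) + 0))))**2 = (-5 + sqrt((-2 + 1)*((4 + 1) + (-4*(-4) + 0))))**2 = (-5 + sqrt(-(5 + (16 + 0))))**2 = (-5 + sqrt(-(5 + 16)))**2 = (-5 + sqrt(-1*21))**2 = (-5 + sqrt(-21))**2 = (-5 + I*sqrt(21))**2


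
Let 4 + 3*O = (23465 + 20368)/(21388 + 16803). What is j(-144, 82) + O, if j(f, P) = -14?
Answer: -1712953/114573 ≈ -14.951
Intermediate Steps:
O = -108931/114573 (O = -4/3 + ((23465 + 20368)/(21388 + 16803))/3 = -4/3 + (43833/38191)/3 = -4/3 + (43833*(1/38191))/3 = -4/3 + (⅓)*(43833/38191) = -4/3 + 14611/38191 = -108931/114573 ≈ -0.95076)
j(-144, 82) + O = -14 - 108931/114573 = -1712953/114573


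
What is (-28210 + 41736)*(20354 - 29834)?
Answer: -128226480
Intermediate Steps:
(-28210 + 41736)*(20354 - 29834) = 13526*(-9480) = -128226480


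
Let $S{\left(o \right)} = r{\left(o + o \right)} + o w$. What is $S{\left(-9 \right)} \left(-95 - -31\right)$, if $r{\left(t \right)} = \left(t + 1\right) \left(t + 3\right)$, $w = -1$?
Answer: $-16896$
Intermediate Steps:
$r{\left(t \right)} = \left(1 + t\right) \left(3 + t\right)$
$S{\left(o \right)} = 3 + 4 o^{2} + 7 o$ ($S{\left(o \right)} = \left(3 + \left(o + o\right)^{2} + 4 \left(o + o\right)\right) + o \left(-1\right) = \left(3 + \left(2 o\right)^{2} + 4 \cdot 2 o\right) - o = \left(3 + 4 o^{2} + 8 o\right) - o = 3 + 4 o^{2} + 7 o$)
$S{\left(-9 \right)} \left(-95 - -31\right) = \left(3 + 4 \left(-9\right)^{2} + 7 \left(-9\right)\right) \left(-95 - -31\right) = \left(3 + 4 \cdot 81 - 63\right) \left(-95 + 31\right) = \left(3 + 324 - 63\right) \left(-64\right) = 264 \left(-64\right) = -16896$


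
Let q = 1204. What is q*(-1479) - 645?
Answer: -1781361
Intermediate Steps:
q*(-1479) - 645 = 1204*(-1479) - 645 = -1780716 - 645 = -1781361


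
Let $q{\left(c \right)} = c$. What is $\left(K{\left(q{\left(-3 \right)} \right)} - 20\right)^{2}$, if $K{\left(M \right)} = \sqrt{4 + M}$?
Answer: $361$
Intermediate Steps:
$\left(K{\left(q{\left(-3 \right)} \right)} - 20\right)^{2} = \left(\sqrt{4 - 3} - 20\right)^{2} = \left(\sqrt{1} - 20\right)^{2} = \left(1 - 20\right)^{2} = \left(-19\right)^{2} = 361$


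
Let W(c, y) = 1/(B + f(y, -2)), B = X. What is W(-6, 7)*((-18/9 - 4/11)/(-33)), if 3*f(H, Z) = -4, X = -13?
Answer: -26/5203 ≈ -0.0049971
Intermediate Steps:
f(H, Z) = -4/3 (f(H, Z) = (⅓)*(-4) = -4/3)
B = -13
W(c, y) = -3/43 (W(c, y) = 1/(-13 - 4/3) = 1/(-43/3) = -3/43)
W(-6, 7)*((-18/9 - 4/11)/(-33)) = -3*(-18/9 - 4/11)/(43*(-33)) = -3*(-18*⅑ - 4*1/11)*(-1)/(43*33) = -3*(-2 - 4/11)*(-1)/(43*33) = -(-78)*(-1)/(473*33) = -3/43*26/363 = -26/5203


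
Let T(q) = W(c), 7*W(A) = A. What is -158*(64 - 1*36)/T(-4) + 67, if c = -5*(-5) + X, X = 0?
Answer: -29293/25 ≈ -1171.7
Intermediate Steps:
c = 25 (c = -5*(-5) + 0 = 25 + 0 = 25)
W(A) = A/7
T(q) = 25/7 (T(q) = (⅐)*25 = 25/7)
-158*(64 - 1*36)/T(-4) + 67 = -158*(64 - 1*36)/25/7 + 67 = -158*(64 - 36)*7/25 + 67 = -4424*7/25 + 67 = -158*196/25 + 67 = -30968/25 + 67 = -29293/25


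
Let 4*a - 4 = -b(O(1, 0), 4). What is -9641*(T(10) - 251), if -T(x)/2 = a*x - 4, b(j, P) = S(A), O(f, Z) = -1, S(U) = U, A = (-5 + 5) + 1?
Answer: 2487378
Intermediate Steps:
A = 1 (A = 0 + 1 = 1)
b(j, P) = 1
a = ¾ (a = 1 + (-1*1)/4 = 1 + (¼)*(-1) = 1 - ¼ = ¾ ≈ 0.75000)
T(x) = 8 - 3*x/2 (T(x) = -2*(3*x/4 - 4) = -2*(-4 + 3*x/4) = 8 - 3*x/2)
-9641*(T(10) - 251) = -9641*((8 - 3/2*10) - 251) = -9641*((8 - 15) - 251) = -9641*(-7 - 251) = -9641*(-258) = 2487378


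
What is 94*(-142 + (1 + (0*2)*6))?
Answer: -13254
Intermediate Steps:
94*(-142 + (1 + (0*2)*6)) = 94*(-142 + (1 + 0*6)) = 94*(-142 + (1 + 0)) = 94*(-142 + 1) = 94*(-141) = -13254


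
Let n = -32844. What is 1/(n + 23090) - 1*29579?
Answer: -288513567/9754 ≈ -29579.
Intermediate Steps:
1/(n + 23090) - 1*29579 = 1/(-32844 + 23090) - 1*29579 = 1/(-9754) - 29579 = -1/9754 - 29579 = -288513567/9754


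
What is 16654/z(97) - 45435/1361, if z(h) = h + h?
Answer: 6925852/132017 ≈ 52.462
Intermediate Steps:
z(h) = 2*h
16654/z(97) - 45435/1361 = 16654/((2*97)) - 45435/1361 = 16654/194 - 45435*1/1361 = 16654*(1/194) - 45435/1361 = 8327/97 - 45435/1361 = 6925852/132017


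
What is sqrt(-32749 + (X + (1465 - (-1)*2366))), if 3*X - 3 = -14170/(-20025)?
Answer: I*sqrt(463825619535)/4005 ≈ 170.05*I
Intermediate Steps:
X = 14849/12015 (X = 1 + (-14170/(-20025))/3 = 1 + (-14170*(-1/20025))/3 = 1 + (1/3)*(2834/4005) = 1 + 2834/12015 = 14849/12015 ≈ 1.2359)
sqrt(-32749 + (X + (1465 - (-1)*2366))) = sqrt(-32749 + (14849/12015 + (1465 - (-1)*2366))) = sqrt(-32749 + (14849/12015 + (1465 - 1*(-2366)))) = sqrt(-32749 + (14849/12015 + (1465 + 2366))) = sqrt(-32749 + (14849/12015 + 3831)) = sqrt(-32749 + 46044314/12015) = sqrt(-347434921/12015) = I*sqrt(463825619535)/4005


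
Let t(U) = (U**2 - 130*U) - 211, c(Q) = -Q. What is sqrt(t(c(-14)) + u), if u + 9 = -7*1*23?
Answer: I*sqrt(2005) ≈ 44.777*I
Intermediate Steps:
u = -170 (u = -9 - 7*1*23 = -9 - 7*23 = -9 - 161 = -170)
t(U) = -211 + U**2 - 130*U
sqrt(t(c(-14)) + u) = sqrt((-211 + (-1*(-14))**2 - (-130)*(-14)) - 170) = sqrt((-211 + 14**2 - 130*14) - 170) = sqrt((-211 + 196 - 1820) - 170) = sqrt(-1835 - 170) = sqrt(-2005) = I*sqrt(2005)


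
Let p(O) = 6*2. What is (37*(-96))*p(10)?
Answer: -42624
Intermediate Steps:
p(O) = 12
(37*(-96))*p(10) = (37*(-96))*12 = -3552*12 = -42624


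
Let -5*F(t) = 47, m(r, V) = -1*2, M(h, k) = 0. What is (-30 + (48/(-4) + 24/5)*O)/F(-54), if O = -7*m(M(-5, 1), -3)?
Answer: 654/47 ≈ 13.915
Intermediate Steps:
m(r, V) = -2
O = 14 (O = -7*(-2) = 14)
F(t) = -47/5 (F(t) = -1/5*47 = -47/5)
(-30 + (48/(-4) + 24/5)*O)/F(-54) = (-30 + (48/(-4) + 24/5)*14)/(-47/5) = (-30 + (48*(-1/4) + 24*(1/5))*14)*(-5/47) = (-30 + (-12 + 24/5)*14)*(-5/47) = (-30 - 36/5*14)*(-5/47) = (-30 - 504/5)*(-5/47) = -654/5*(-5/47) = 654/47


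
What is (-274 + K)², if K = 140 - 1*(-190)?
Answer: 3136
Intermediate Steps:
K = 330 (K = 140 + 190 = 330)
(-274 + K)² = (-274 + 330)² = 56² = 3136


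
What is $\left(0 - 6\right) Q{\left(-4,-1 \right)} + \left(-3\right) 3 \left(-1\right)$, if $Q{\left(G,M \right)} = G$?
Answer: $33$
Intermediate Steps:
$\left(0 - 6\right) Q{\left(-4,-1 \right)} + \left(-3\right) 3 \left(-1\right) = \left(0 - 6\right) \left(-4\right) + \left(-3\right) 3 \left(-1\right) = \left(-6\right) \left(-4\right) - -9 = 24 + 9 = 33$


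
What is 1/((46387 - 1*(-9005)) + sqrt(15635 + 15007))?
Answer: 9232/511373837 - sqrt(30642)/3068243022 ≈ 1.7996e-5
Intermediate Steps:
1/((46387 - 1*(-9005)) + sqrt(15635 + 15007)) = 1/((46387 + 9005) + sqrt(30642)) = 1/(55392 + sqrt(30642))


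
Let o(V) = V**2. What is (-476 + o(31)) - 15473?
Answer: -14988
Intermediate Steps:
(-476 + o(31)) - 15473 = (-476 + 31**2) - 15473 = (-476 + 961) - 15473 = 485 - 15473 = -14988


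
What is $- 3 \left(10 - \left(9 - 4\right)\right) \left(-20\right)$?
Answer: $300$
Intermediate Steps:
$- 3 \left(10 - \left(9 - 4\right)\right) \left(-20\right) = - 3 \left(10 - 5\right) \left(-20\right) = \left(-3\right) 5 \left(-20\right) = \left(-15\right) \left(-20\right) = 300$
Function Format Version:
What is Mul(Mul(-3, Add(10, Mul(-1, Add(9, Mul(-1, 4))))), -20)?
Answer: 300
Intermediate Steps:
Mul(Mul(-3, Add(10, Mul(-1, Add(9, Mul(-1, 4))))), -20) = Mul(Mul(-3, Add(10, Mul(-1, Add(9, -4)))), -20) = Mul(Mul(-3, Add(10, Mul(-1, 5))), -20) = Mul(Mul(-3, Add(10, -5)), -20) = Mul(Mul(-3, 5), -20) = Mul(-15, -20) = 300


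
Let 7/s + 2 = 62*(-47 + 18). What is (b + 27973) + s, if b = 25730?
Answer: 96665393/1800 ≈ 53703.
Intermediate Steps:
s = -7/1800 (s = 7/(-2 + 62*(-47 + 18)) = 7/(-2 + 62*(-29)) = 7/(-2 - 1798) = 7/(-1800) = 7*(-1/1800) = -7/1800 ≈ -0.0038889)
(b + 27973) + s = (25730 + 27973) - 7/1800 = 53703 - 7/1800 = 96665393/1800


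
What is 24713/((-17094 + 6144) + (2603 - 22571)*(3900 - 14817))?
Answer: 24713/217979706 ≈ 0.00011337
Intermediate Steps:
24713/((-17094 + 6144) + (2603 - 22571)*(3900 - 14817)) = 24713/(-10950 - 19968*(-10917)) = 24713/(-10950 + 217990656) = 24713/217979706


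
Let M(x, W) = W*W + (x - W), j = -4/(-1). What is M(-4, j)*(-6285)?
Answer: -50280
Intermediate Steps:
j = 4 (j = -4*(-1) = 4)
M(x, W) = x + W² - W (M(x, W) = W² + (x - W) = x + W² - W)
M(-4, j)*(-6285) = (-4 + 4² - 1*4)*(-6285) = (-4 + 16 - 4)*(-6285) = 8*(-6285) = -50280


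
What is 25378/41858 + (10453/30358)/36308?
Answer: 13986520102733/23068744627256 ≈ 0.60630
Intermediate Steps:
25378/41858 + (10453/30358)/36308 = 25378*(1/41858) + (10453*(1/30358))*(1/36308) = 12689/20929 + (10453/30358)*(1/36308) = 12689/20929 + 10453/1102238264 = 13986520102733/23068744627256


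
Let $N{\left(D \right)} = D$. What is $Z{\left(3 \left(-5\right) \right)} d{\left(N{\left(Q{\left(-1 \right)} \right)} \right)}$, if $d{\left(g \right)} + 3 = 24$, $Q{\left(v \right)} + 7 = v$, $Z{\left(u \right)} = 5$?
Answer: $105$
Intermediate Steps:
$Q{\left(v \right)} = -7 + v$
$d{\left(g \right)} = 21$ ($d{\left(g \right)} = -3 + 24 = 21$)
$Z{\left(3 \left(-5\right) \right)} d{\left(N{\left(Q{\left(-1 \right)} \right)} \right)} = 5 \cdot 21 = 105$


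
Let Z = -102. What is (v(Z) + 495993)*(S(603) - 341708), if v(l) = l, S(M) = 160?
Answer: -169370579268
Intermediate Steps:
(v(Z) + 495993)*(S(603) - 341708) = (-102 + 495993)*(160 - 341708) = 495891*(-341548) = -169370579268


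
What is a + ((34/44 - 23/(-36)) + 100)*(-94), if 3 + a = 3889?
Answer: -1118045/198 ≈ -5646.7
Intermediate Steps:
a = 3886 (a = -3 + 3889 = 3886)
a + ((34/44 - 23/(-36)) + 100)*(-94) = 3886 + ((34/44 - 23/(-36)) + 100)*(-94) = 3886 + ((34*(1/44) - 23*(-1/36)) + 100)*(-94) = 3886 + ((17/22 + 23/36) + 100)*(-94) = 3886 + (559/396 + 100)*(-94) = 3886 + (40159/396)*(-94) = 3886 - 1887473/198 = -1118045/198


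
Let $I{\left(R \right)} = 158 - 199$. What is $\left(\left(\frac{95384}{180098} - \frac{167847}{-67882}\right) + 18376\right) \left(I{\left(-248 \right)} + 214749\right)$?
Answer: $\frac{12060732510131269510}{3056353109} \approx 3.9461 \cdot 10^{9}$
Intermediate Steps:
$I{\left(R \right)} = -41$
$\left(\left(\frac{95384}{180098} - \frac{167847}{-67882}\right) + 18376\right) \left(I{\left(-248 \right)} + 214749\right) = \left(\left(\frac{95384}{180098} - \frac{167847}{-67882}\right) + 18376\right) \left(-41 + 214749\right) = \left(\left(95384 \cdot \frac{1}{180098} - - \frac{167847}{67882}\right) + 18376\right) 214708 = \left(\left(\frac{47692}{90049} + \frac{167847}{67882}\right) + 18376\right) 214708 = \left(\frac{18351882847}{6112706218} + 18376\right) 214708 = \frac{112345441344815}{6112706218} \cdot 214708 = \frac{12060732510131269510}{3056353109}$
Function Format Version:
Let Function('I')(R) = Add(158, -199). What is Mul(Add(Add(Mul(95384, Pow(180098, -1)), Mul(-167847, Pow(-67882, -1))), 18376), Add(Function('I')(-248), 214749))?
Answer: Rational(12060732510131269510, 3056353109) ≈ 3.9461e+9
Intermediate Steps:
Function('I')(R) = -41
Mul(Add(Add(Mul(95384, Pow(180098, -1)), Mul(-167847, Pow(-67882, -1))), 18376), Add(Function('I')(-248), 214749)) = Mul(Add(Add(Mul(95384, Pow(180098, -1)), Mul(-167847, Pow(-67882, -1))), 18376), Add(-41, 214749)) = Mul(Add(Add(Mul(95384, Rational(1, 180098)), Mul(-167847, Rational(-1, 67882))), 18376), 214708) = Mul(Add(Add(Rational(47692, 90049), Rational(167847, 67882)), 18376), 214708) = Mul(Add(Rational(18351882847, 6112706218), 18376), 214708) = Mul(Rational(112345441344815, 6112706218), 214708) = Rational(12060732510131269510, 3056353109)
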